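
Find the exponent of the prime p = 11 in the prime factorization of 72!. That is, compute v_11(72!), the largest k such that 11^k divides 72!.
v_11(72!) = 6

Legendre's formula: v_p(n!) = Σ_{k ≥ 1} ⌊n / p^k⌋. For p = 11, n = 72, the terms are:
  ⌊72/11^1⌋ = ⌊72/11⌋ = 6
(the next term ⌊72/11^2⌋ = 0, terminating the sum). Summing: v_11(72!) = 6 = 6.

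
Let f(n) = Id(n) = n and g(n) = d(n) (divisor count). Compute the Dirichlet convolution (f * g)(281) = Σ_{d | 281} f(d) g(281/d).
(Id * d)(281) = 283

Divisors of 281: [1, 281]. For each d | 281:
  d = 1: Id(1) · d(281/1) = 1 · 2 = 2
  d = 281: Id(281) · d(281/281) = 281 · 1 = 281
Summing: (Id * d)(281) = 2 + 281 = 283.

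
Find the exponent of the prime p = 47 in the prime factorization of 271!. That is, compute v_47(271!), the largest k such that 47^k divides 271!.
v_47(271!) = 5

Legendre's formula: v_p(n!) = Σ_{k ≥ 1} ⌊n / p^k⌋. For p = 47, n = 271, the terms are:
  ⌊271/47^1⌋ = ⌊271/47⌋ = 5
(the next term ⌊271/47^2⌋ = 0, terminating the sum). Summing: v_47(271!) = 5 = 5.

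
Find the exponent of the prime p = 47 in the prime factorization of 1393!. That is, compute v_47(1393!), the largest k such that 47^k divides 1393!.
v_47(1393!) = 29

Legendre's formula: v_p(n!) = Σ_{k ≥ 1} ⌊n / p^k⌋. For p = 47, n = 1393, the terms are:
  ⌊1393/47^1⌋ = ⌊1393/47⌋ = 29
(the next term ⌊1393/47^2⌋ = 0, terminating the sum). Summing: v_47(1393!) = 29 = 29.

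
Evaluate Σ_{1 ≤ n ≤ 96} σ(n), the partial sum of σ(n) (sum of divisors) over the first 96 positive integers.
Σ_{n ≤ 96} σ(n) = 7657

Compute σ(n) for each 1 ≤ n ≤ 96: σ(1) = 1, σ(2) = 3, σ(3) = 4, σ(4) = 7, σ(5) = 6, σ(6) = 12, σ(7) = 8, σ(8) = 15, σ(9) = 13, σ(10) = 18, σ(11) = 12, σ(12) = 28, σ(13) = 14, σ(14) = 24, σ(15) = 24, σ(16) = 31, σ(17) = 18, σ(18) = 39, σ(19) = 20, σ(20) = 42, σ(21) = 32, σ(22) = 36, σ(23) = 24, σ(24) = 60, σ(25) = 31, σ(26) = 42, σ(27) = 40, σ(28) = 56, σ(29) = 30, σ(30) = 72, σ(31) = 32, σ(32) = 63, σ(33) = 48, σ(34) = 54, σ(35) = 48, σ(36) = 91, σ(37) = 38, σ(38) = 60, σ(39) = 56, σ(40) = 90, σ(41) = 42, σ(42) = 96, σ(43) = 44, σ(44) = 84, σ(45) = 78, σ(46) = 72, σ(47) = 48, σ(48) = 124, σ(49) = 57, σ(50) = 93, σ(51) = 72, σ(52) = 98, σ(53) = 54, σ(54) = 120, σ(55) = 72, σ(56) = 120, σ(57) = 80, σ(58) = 90, σ(59) = 60, σ(60) = 168, σ(61) = 62, σ(62) = 96, σ(63) = 104, σ(64) = 127, σ(65) = 84, σ(66) = 144, σ(67) = 68, σ(68) = 126, σ(69) = 96, σ(70) = 144, σ(71) = 72, σ(72) = 195, σ(73) = 74, σ(74) = 114, σ(75) = 124, σ(76) = 140, σ(77) = 96, σ(78) = 168, σ(79) = 80, σ(80) = 186, σ(81) = 121, σ(82) = 126, σ(83) = 84, σ(84) = 224, σ(85) = 108, σ(86) = 132, σ(87) = 120, σ(88) = 180, σ(89) = 90, σ(90) = 234, σ(91) = 112, σ(92) = 168, σ(93) = 128, σ(94) = 144, σ(95) = 120, σ(96) = 252. Summing all 96 values: 7657. (Average order: Σ_{n ≤ x} σ(n) ~ (π²/12) x². For x = 96, (π²/12)·96² ≈ 7579.86.)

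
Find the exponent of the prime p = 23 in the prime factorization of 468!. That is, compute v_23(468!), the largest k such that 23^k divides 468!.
v_23(468!) = 20

Legendre's formula: v_p(n!) = Σ_{k ≥ 1} ⌊n / p^k⌋. For p = 23, n = 468, the terms are:
  ⌊468/23^1⌋ = ⌊468/23⌋ = 20
(the next term ⌊468/23^2⌋ = 0, terminating the sum). Summing: v_23(468!) = 20 = 20.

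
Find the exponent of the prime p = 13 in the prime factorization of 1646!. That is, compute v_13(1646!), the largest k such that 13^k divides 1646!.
v_13(1646!) = 135

Legendre's formula: v_p(n!) = Σ_{k ≥ 1} ⌊n / p^k⌋. For p = 13, n = 1646, the terms are:
  ⌊1646/13^1⌋ = ⌊1646/13⌋ = 126
  ⌊1646/13^2⌋ = ⌊1646/169⌋ = 9
(the next term ⌊1646/13^3⌋ = 0, terminating the sum). Summing: v_13(1646!) = 126 + 9 = 135.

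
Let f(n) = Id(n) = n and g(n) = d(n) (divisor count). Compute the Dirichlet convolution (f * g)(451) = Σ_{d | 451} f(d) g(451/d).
(Id * d)(451) = 559

Divisors of 451: [1, 11, 41, 451]. For each d | 451:
  d = 1: Id(1) · d(451/1) = 1 · 4 = 4
  d = 11: Id(11) · d(451/11) = 11 · 2 = 22
  d = 41: Id(41) · d(451/41) = 41 · 2 = 82
  d = 451: Id(451) · d(451/451) = 451 · 1 = 451
Summing: (Id * d)(451) = 4 + 22 + 82 + 451 = 559.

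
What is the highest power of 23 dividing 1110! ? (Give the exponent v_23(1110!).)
v_23(1110!) = 50

Legendre's formula: v_p(n!) = Σ_{k ≥ 1} ⌊n / p^k⌋. For p = 23, n = 1110, the terms are:
  ⌊1110/23^1⌋ = ⌊1110/23⌋ = 48
  ⌊1110/23^2⌋ = ⌊1110/529⌋ = 2
(the next term ⌊1110/23^3⌋ = 0, terminating the sum). Summing: v_23(1110!) = 48 + 2 = 50.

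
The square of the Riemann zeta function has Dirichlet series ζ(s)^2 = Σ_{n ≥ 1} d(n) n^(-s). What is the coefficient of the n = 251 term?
d(251) = 2

ζ(s)^2 = (Σ 1/m^s)(Σ 1/k^s). The coefficient of 1/n^s in the product is the number of ordered pairs (m, k) with mk = n, which equals d(n). For n = 251, divisors are [1, 251], so d(251) = 2.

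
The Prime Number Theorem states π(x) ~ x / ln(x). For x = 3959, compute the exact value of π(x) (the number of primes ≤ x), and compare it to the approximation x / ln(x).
π(3959) = 548;  x/ln(x) ≈ 477.92;  relative error ≈ 12.79%.

Directly count primes up to 3959: π(3959) = 548. The PNT approximation gives 3959/ln(3959) ≈ 3959/8.28375 ≈ 477.92. Relative error (π(x) − x/ln(x)) / π(x) ≈ 12.79%; the approximation is known to undercount slightly (Li(x) is a better estimate).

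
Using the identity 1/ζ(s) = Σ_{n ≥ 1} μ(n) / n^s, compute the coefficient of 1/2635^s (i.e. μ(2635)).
μ(2635) = -1

Factor n = 2635 = 5 · 17 · 31. μ(n) = 0 if any exponent ≥ 2 (not squarefree); otherwise μ(n) = (−1)^{ω(n)} where ω(n) is the number of distinct prime factors. Applying: μ(2635) = -1.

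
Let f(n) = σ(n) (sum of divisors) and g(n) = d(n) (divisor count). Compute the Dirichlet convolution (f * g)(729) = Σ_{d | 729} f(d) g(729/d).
(σ * d)(729) = 2440

Divisors of 729: [1, 3, 9, 27, 81, 243, 729]. For each d | 729:
  d = 1: σ(1) · d(729/1) = 1 · 7 = 7
  d = 3: σ(3) · d(729/3) = 4 · 6 = 24
  d = 9: σ(9) · d(729/9) = 13 · 5 = 65
  d = 27: σ(27) · d(729/27) = 40 · 4 = 160
  d = 81: σ(81) · d(729/81) = 121 · 3 = 363
  d = 243: σ(243) · d(729/243) = 364 · 2 = 728
  d = 729: σ(729) · d(729/729) = 1093 · 1 = 1093
Summing: (σ * d)(729) = 7 + 24 + 65 + 160 + 363 + 728 + 1093 = 2440.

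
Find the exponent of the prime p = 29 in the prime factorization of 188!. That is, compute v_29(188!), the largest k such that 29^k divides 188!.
v_29(188!) = 6

Legendre's formula: v_p(n!) = Σ_{k ≥ 1} ⌊n / p^k⌋. For p = 29, n = 188, the terms are:
  ⌊188/29^1⌋ = ⌊188/29⌋ = 6
(the next term ⌊188/29^2⌋ = 0, terminating the sum). Summing: v_29(188!) = 6 = 6.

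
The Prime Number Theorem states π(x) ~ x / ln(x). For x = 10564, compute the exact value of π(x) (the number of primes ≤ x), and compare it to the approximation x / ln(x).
π(10564) = 1289;  x/ln(x) ≈ 1140.18;  relative error ≈ 11.55%.

Directly count primes up to 10564: π(10564) = 1289. The PNT approximation gives 10564/ln(10564) ≈ 10564/9.26521 ≈ 1140.18. Relative error (π(x) − x/ln(x)) / π(x) ≈ 11.55%; the approximation is known to undercount slightly (Li(x) is a better estimate).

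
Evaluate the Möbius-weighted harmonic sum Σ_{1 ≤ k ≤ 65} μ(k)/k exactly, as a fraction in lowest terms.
Σ μ(k)/k = 3679085466973039663081/117288381359406970983270

Values of μ(k) for 1 ≤ k ≤ 65: μ(1) = 1, μ(2) = -1, μ(3) = -1, μ(5) = -1, μ(6) = 1, μ(7) = -1, μ(10) = 1, μ(11) = -1, μ(13) = -1, μ(14) = 1, μ(15) = 1, μ(17) = -1, μ(19) = -1, μ(21) = 1, μ(22) = 1, μ(23) = -1, μ(26) = 1, μ(29) = -1, μ(30) = -1, μ(31) = -1, μ(33) = 1, μ(34) = 1, μ(35) = 1, μ(37) = -1, μ(38) = 1, μ(39) = 1, μ(41) = -1, μ(42) = -1, μ(43) = -1, μ(46) = 1, μ(47) = -1, μ(51) = 1, μ(53) = -1, μ(55) = 1, μ(57) = 1, μ(58) = 1, μ(59) = -1, μ(61) = -1, μ(62) = 1, μ(65) = 1, with μ = 0 on non-squarefree integers. Summing μ(k)/k for k where μ(k) ≠ 0 gives 3679085466973039663081/117288381359406970983270 ≈ 0.0314. (PNT ⟺ this sum → 0 as n → ∞.)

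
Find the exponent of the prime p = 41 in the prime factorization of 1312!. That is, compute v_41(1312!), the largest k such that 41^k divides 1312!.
v_41(1312!) = 32

Legendre's formula: v_p(n!) = Σ_{k ≥ 1} ⌊n / p^k⌋. For p = 41, n = 1312, the terms are:
  ⌊1312/41^1⌋ = ⌊1312/41⌋ = 32
(the next term ⌊1312/41^2⌋ = 0, terminating the sum). Summing: v_41(1312!) = 32 = 32.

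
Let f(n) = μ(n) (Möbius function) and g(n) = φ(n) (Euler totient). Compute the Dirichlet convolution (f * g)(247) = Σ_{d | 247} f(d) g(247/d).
(μ * φ)(247) = 187

Divisors of 247: [1, 13, 19, 247]. For each d | 247:
  d = 1: μ(1) · φ(247/1) = 1 · 216 = 216
  d = 13: μ(13) · φ(247/13) = -1 · 18 = -18
  d = 19: μ(19) · φ(247/19) = -1 · 12 = -12
  d = 247: μ(247) · φ(247/247) = 1 · 1 = 1
Summing: (μ * φ)(247) = 216 + -18 + -12 + 1 = 187.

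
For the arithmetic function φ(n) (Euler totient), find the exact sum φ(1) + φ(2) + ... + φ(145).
Σ_{n ≤ 145} φ(n) = 6442

Compute φ(n) for each 1 ≤ n ≤ 145: φ(1) = 1, φ(2) = 1, φ(3) = 2, φ(4) = 2, φ(5) = 4, φ(6) = 2, φ(7) = 6, φ(8) = 4, φ(9) = 6, φ(10) = 4, φ(11) = 10, φ(12) = 4, φ(13) = 12, φ(14) = 6, φ(15) = 8, φ(16) = 8, φ(17) = 16, φ(18) = 6, φ(19) = 18, φ(20) = 8, φ(21) = 12, φ(22) = 10, φ(23) = 22, φ(24) = 8, φ(25) = 20, φ(26) = 12, φ(27) = 18, φ(28) = 12, φ(29) = 28, φ(30) = 8, φ(31) = 30, φ(32) = 16, φ(33) = 20, φ(34) = 16, φ(35) = 24, φ(36) = 12, φ(37) = 36, φ(38) = 18, φ(39) = 24, φ(40) = 16, φ(41) = 40, φ(42) = 12, φ(43) = 42, φ(44) = 20, φ(45) = 24, φ(46) = 22, φ(47) = 46, φ(48) = 16, φ(49) = 42, φ(50) = 20, φ(51) = 32, φ(52) = 24, φ(53) = 52, φ(54) = 18, φ(55) = 40, φ(56) = 24, φ(57) = 36, φ(58) = 28, φ(59) = 58, φ(60) = 16, φ(61) = 60, φ(62) = 30, φ(63) = 36, φ(64) = 32, φ(65) = 48, φ(66) = 20, φ(67) = 66, φ(68) = 32, φ(69) = 44, φ(70) = 24, φ(71) = 70, φ(72) = 24, φ(73) = 72, φ(74) = 36, φ(75) = 40, φ(76) = 36, φ(77) = 60, φ(78) = 24, φ(79) = 78, φ(80) = 32, φ(81) = 54, φ(82) = 40, φ(83) = 82, φ(84) = 24, φ(85) = 64, φ(86) = 42, φ(87) = 56, φ(88) = 40, φ(89) = 88, φ(90) = 24, φ(91) = 72, φ(92) = 44, φ(93) = 60, φ(94) = 46, φ(95) = 72, φ(96) = 32, φ(97) = 96, φ(98) = 42, φ(99) = 60, φ(100) = 40, φ(101) = 100, φ(102) = 32, φ(103) = 102, φ(104) = 48, φ(105) = 48, φ(106) = 52, φ(107) = 106, φ(108) = 36, φ(109) = 108, φ(110) = 40, φ(111) = 72, φ(112) = 48, φ(113) = 112, φ(114) = 36, φ(115) = 88, φ(116) = 56, φ(117) = 72, φ(118) = 58, φ(119) = 96, φ(120) = 32, φ(121) = 110, φ(122) = 60, φ(123) = 80, φ(124) = 60, φ(125) = 100, φ(126) = 36, φ(127) = 126, φ(128) = 64, φ(129) = 84, φ(130) = 48, φ(131) = 130, φ(132) = 40, φ(133) = 108, φ(134) = 66, φ(135) = 72, φ(136) = 64, φ(137) = 136, φ(138) = 44, φ(139) = 138, φ(140) = 48, φ(141) = 92, φ(142) = 70, φ(143) = 120, φ(144) = 48, φ(145) = 112. Summing all 145 values: 6442. (Average order: Σ_{n ≤ x} φ(n) ~ (3/π²) x². For x = 145, (3/π²)·145² ≈ 6390.83.)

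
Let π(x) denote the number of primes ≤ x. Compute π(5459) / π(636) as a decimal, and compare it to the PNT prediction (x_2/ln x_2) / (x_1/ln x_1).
π(5459)/π(636) = 721/115 ≈ 6.2696;  PNT prediction ≈ 6.4389.

π(636) = 115 and π(5459) = 721, so π(5459)/π(636) ≈ 6.2696. The PNT-predicted ratio is (5459/ln(5459)) / (636/ln(636)) ≈ 6.4389. The two agree to within a few percent, as expected.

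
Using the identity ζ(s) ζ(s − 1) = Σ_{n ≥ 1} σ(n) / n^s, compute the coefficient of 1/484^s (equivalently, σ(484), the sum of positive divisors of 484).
σ(484) = 931

In the product (Σ m^0/m^s)(Σ k / k^s) = Σ (Σ_{d | n} d) / n^s, the coefficient of 1/n^s is σ(n) = Σ_{d | n} d. For n = 484, divisors are [1, 2, 4, 11, 22, 44, 121, 242, 484]; summing: σ(484) = 931.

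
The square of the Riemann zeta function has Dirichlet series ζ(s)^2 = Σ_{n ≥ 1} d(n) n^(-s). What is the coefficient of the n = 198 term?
d(198) = 12

ζ(s)^2 = (Σ 1/m^s)(Σ 1/k^s). The coefficient of 1/n^s in the product is the number of ordered pairs (m, k) with mk = n, which equals d(n). For n = 198, divisors are [1, 2, 3, 6, 9, 11, 18, 22, 33, 66, 99, 198], so d(198) = 12.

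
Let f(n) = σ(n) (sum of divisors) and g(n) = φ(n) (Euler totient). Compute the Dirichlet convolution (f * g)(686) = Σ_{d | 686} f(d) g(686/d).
(σ * φ)(686) = 5488

Divisors of 686: [1, 2, 7, 14, 49, 98, 343, 686]. For each d | 686:
  d = 1: σ(1) · φ(686/1) = 1 · 294 = 294
  d = 2: σ(2) · φ(686/2) = 3 · 294 = 882
  d = 7: σ(7) · φ(686/7) = 8 · 42 = 336
  d = 14: σ(14) · φ(686/14) = 24 · 42 = 1008
  d = 49: σ(49) · φ(686/49) = 57 · 6 = 342
  d = 98: σ(98) · φ(686/98) = 171 · 6 = 1026
  d = 343: σ(343) · φ(686/343) = 400 · 1 = 400
  d = 686: σ(686) · φ(686/686) = 1200 · 1 = 1200
Summing: (σ * φ)(686) = 294 + 882 + 336 + 1008 + 342 + 1026 + 400 + 1200 = 5488.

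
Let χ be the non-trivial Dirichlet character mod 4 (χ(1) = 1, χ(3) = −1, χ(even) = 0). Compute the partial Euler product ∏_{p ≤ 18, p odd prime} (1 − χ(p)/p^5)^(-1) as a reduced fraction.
∏ = 995046576444811700184375/998883930440647295664128

The odd primes p ≤ 18 are [3, 5, 7, 11, 13, 17]. For each, χ(p) = 1 if p ≡ 1 mod 4, χ(p) = −1 if p ≡ 3 mod 4. Taking (1 − χ(p)/p^5)^(-1) = p^5/(p^5 − χ(p)): (1 − (-1)/3^5)^(-1) · (1 − (1)/5^5)^(-1) · (1 − (-1)/7^5)^(-1) · (1 − (-1)/11^5)^(-1) · (1 − (1)/13^5)^(-1) · (1 − (1)/17^5)^(-1) = 995046576444811700184375/998883930440647295664128.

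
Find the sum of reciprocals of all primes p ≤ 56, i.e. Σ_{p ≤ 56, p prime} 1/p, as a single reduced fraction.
Σ 1/p = 54766551458687142251/32589158477190044730

π(56) = 16, so the primes ≤ 56 are [2, 3, 5, 7, 11, 13, 17, 19, 23, 29, 31, 37, 41, 43, 47, 53]. Summing 1/p over these primes: 54766551458687142251/32589158477190044730 ≈ 1.6805. Mertens estimate ln ln(56) + 0.2615 ≈ 1.6541.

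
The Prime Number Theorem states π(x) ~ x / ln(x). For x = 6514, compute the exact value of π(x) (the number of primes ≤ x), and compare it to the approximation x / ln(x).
π(6514) = 842;  x/ln(x) ≈ 741.77;  relative error ≈ 11.90%.

Directly count primes up to 6514: π(6514) = 842. The PNT approximation gives 6514/ln(6514) ≈ 6514/8.78171 ≈ 741.77. Relative error (π(x) − x/ln(x)) / π(x) ≈ 11.90%; the approximation is known to undercount slightly (Li(x) is a better estimate).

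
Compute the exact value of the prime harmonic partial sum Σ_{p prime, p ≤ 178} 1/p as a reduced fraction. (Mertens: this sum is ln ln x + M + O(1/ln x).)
Σ 1/p = 319420215161551700804173656907103406301944826032199624513259054823197/166589903787325219380851695350896256250980509594874862046961683989710

π(178) = 40, so the primes ≤ 178 are [2, 3, 5, 7, 11, 13, 17, 19, 23, 29, 31, 37, 41, 43, 47, 53, 59, 61, 67, 71, 73, 79, 83, 89, 97, 101, 103, 107, 109, 113, 127, 131, 137, 139, 149, 151, 157, 163, 167, 173]. Summing 1/p over these primes: 319420215161551700804173656907103406301944826032199624513259054823197/166589903787325219380851695350896256250980509594874862046961683989710 ≈ 1.9174. Mertens estimate ln ln(178) + 0.2615 ≈ 1.9066.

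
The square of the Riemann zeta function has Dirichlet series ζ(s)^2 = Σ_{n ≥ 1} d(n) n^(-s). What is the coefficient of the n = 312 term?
d(312) = 16

ζ(s)^2 = (Σ 1/m^s)(Σ 1/k^s). The coefficient of 1/n^s in the product is the number of ordered pairs (m, k) with mk = n, which equals d(n). For n = 312, divisors are [1, 2, 3, 4, 6, 8, 12, 13, 24, 26, 39, 52, 78, 104, 156, 312], so d(312) = 16.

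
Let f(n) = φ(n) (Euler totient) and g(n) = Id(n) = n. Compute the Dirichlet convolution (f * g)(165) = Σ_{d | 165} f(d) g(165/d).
(φ * Id)(165) = 945

Divisors of 165: [1, 3, 5, 11, 15, 33, 55, 165]. For each d | 165:
  d = 1: φ(1) · Id(165/1) = 1 · 165 = 165
  d = 3: φ(3) · Id(165/3) = 2 · 55 = 110
  d = 5: φ(5) · Id(165/5) = 4 · 33 = 132
  d = 11: φ(11) · Id(165/11) = 10 · 15 = 150
  d = 15: φ(15) · Id(165/15) = 8 · 11 = 88
  d = 33: φ(33) · Id(165/33) = 20 · 5 = 100
  d = 55: φ(55) · Id(165/55) = 40 · 3 = 120
  d = 165: φ(165) · Id(165/165) = 80 · 1 = 80
Summing: (φ * Id)(165) = 165 + 110 + 132 + 150 + 88 + 100 + 120 + 80 = 945.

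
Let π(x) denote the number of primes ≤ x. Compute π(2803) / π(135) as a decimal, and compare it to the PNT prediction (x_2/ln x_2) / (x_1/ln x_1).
π(2803)/π(135) = 409/32 ≈ 12.7812;  PNT prediction ≈ 12.8297.

π(135) = 32 and π(2803) = 409, so π(2803)/π(135) ≈ 12.7812. The PNT-predicted ratio is (2803/ln(2803)) / (135/ln(135)) ≈ 12.8297. The two agree to within a few percent, as expected.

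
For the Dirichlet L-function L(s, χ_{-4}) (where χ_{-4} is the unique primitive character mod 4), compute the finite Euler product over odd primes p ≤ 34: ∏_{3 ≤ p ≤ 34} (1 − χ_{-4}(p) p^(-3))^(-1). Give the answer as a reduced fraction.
∏ = 16829566118167783909225/17369167366519535960064

The odd primes p ≤ 34 are [3, 5, 7, 11, 13, 17, 19, 23, 29, 31]. For each, χ(p) = 1 if p ≡ 1 mod 4, χ(p) = −1 if p ≡ 3 mod 4. Taking (1 − χ(p)/p^3)^(-1) = p^3/(p^3 − χ(p)): (1 − (-1)/3^3)^(-1) · (1 − (1)/5^3)^(-1) · (1 − (-1)/7^3)^(-1) · (1 − (-1)/11^3)^(-1) · (1 − (1)/13^3)^(-1) · (1 − (1)/17^3)^(-1) · (1 − (-1)/19^3)^(-1) · (1 − (-1)/23^3)^(-1) · (1 − (1)/29^3)^(-1) · (1 − (-1)/31^3)^(-1) = 16829566118167783909225/17369167366519535960064.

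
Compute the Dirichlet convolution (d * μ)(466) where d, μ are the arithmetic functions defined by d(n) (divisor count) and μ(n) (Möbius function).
(d * μ)(466) = 1

Divisors of 466: [1, 2, 233, 466]. For each d | 466:
  d = 1: d(1) · μ(466/1) = 1 · 1 = 1
  d = 2: d(2) · μ(466/2) = 2 · -1 = -2
  d = 233: d(233) · μ(466/233) = 2 · -1 = -2
  d = 466: d(466) · μ(466/466) = 4 · 1 = 4
Summing: (d * μ)(466) = 1 + -2 + -2 + 4 = 1.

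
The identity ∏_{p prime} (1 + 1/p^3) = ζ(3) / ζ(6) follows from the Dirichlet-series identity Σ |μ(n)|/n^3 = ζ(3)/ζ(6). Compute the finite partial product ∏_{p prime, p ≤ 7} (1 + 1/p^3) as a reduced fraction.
∏ = 1032/875

The primes p ≤ 7 are [2, 3, 5, 7]. For each, (1 + 1/p^3) = (p^3 + 1)/p^3. Multiplying these fractions over p ∈ [2, 3, 5, 7] gives 1032/875. (In the limit P → ∞ this tends to ζ(3)/ζ(6).)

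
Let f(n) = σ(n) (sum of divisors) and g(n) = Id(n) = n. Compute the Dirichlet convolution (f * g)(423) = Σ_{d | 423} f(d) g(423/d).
(σ * Id)(423) = 3230

Divisors of 423: [1, 3, 9, 47, 141, 423]. For each d | 423:
  d = 1: σ(1) · Id(423/1) = 1 · 423 = 423
  d = 3: σ(3) · Id(423/3) = 4 · 141 = 564
  d = 9: σ(9) · Id(423/9) = 13 · 47 = 611
  d = 47: σ(47) · Id(423/47) = 48 · 9 = 432
  d = 141: σ(141) · Id(423/141) = 192 · 3 = 576
  d = 423: σ(423) · Id(423/423) = 624 · 1 = 624
Summing: (σ * Id)(423) = 423 + 564 + 611 + 432 + 576 + 624 = 3230.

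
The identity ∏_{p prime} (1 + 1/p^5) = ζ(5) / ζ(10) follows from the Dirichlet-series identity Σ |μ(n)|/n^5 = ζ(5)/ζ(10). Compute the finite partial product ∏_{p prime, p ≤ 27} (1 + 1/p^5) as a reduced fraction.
∏ = 2612085852729079932096672771072/2521568243390149185231442932125

The primes p ≤ 27 are [2, 3, 5, 7, 11, 13, 17, 19, 23]. For each, (1 + 1/p^5) = (p^5 + 1)/p^5. Multiplying these fractions over p ∈ [2, 3, 5, 7, 11, 13, 17, 19, 23] gives 2612085852729079932096672771072/2521568243390149185231442932125. (In the limit P → ∞ this tends to ζ(5)/ζ(10).)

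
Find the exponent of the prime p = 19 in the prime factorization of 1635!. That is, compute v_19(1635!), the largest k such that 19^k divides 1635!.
v_19(1635!) = 90

Legendre's formula: v_p(n!) = Σ_{k ≥ 1} ⌊n / p^k⌋. For p = 19, n = 1635, the terms are:
  ⌊1635/19^1⌋ = ⌊1635/19⌋ = 86
  ⌊1635/19^2⌋ = ⌊1635/361⌋ = 4
(the next term ⌊1635/19^3⌋ = 0, terminating the sum). Summing: v_19(1635!) = 86 + 4 = 90.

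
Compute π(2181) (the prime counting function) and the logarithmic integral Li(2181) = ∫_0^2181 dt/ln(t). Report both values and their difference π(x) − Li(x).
π(2181) = 327;  Li(2181) ≈ 338.49;  π(x) − Li(x) ≈ -11.49.

Direct count of primes ≤ 2181 gives π(2181) = 327. Numerical evaluation of the logarithmic integral gives Li(2181) ≈ 338.49. The difference π(x) − Li(x) ≈ -11.49 is typically negative for small/moderate x (Li(x) overestimates), though Littlewood's theorem shows this sign changes infinitely often.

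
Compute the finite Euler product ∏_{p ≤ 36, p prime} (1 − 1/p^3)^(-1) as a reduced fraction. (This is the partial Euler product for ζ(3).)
∏ = 209363023479599225665/174187638420315512832

The primes p ≤ 36 are [2, 3, 5, 7, 11, 13, 17, 19, 23, 29, 31]. For each prime, (1 − 1/p^3)^(-1) = p^3 / (p^3 − 1). The product is (1 − 1/2^3)^(-1), (1 − 1/3^3)^(-1), (1 − 1/5^3)^(-1), (1 − 1/7^3)^(-1), (1 − 1/11^3)^(-1), (1 − 1/13^3)^(-1), (1 − 1/17^3)^(-1), (1 − 1/19^3)^(-1), (1 − 1/23^3)^(-1), (1 − 1/29^3)^(-1), (1 − 1/31^3)^(-1) = ∏ p^3 / (p^3 − 1) = 209363023479599225665/174187638420315512832.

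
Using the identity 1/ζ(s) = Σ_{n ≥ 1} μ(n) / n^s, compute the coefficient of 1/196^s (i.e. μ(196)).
μ(196) = 0

Factor n = 196 = 2^2 · 7^2. μ(n) = 0 if any exponent ≥ 2 (not squarefree); otherwise μ(n) = (−1)^{ω(n)} where ω(n) is the number of distinct prime factors. Applying: μ(196) = 0.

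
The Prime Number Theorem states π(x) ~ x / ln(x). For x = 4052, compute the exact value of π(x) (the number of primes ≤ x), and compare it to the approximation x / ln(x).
π(4052) = 559;  x/ln(x) ≈ 487.78;  relative error ≈ 12.74%.

Directly count primes up to 4052: π(4052) = 559. The PNT approximation gives 4052/ln(4052) ≈ 4052/8.30697 ≈ 487.78. Relative error (π(x) − x/ln(x)) / π(x) ≈ 12.74%; the approximation is known to undercount slightly (Li(x) is a better estimate).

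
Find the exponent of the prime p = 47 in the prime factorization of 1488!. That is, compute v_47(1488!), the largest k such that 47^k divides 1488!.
v_47(1488!) = 31

Legendre's formula: v_p(n!) = Σ_{k ≥ 1} ⌊n / p^k⌋. For p = 47, n = 1488, the terms are:
  ⌊1488/47^1⌋ = ⌊1488/47⌋ = 31
(the next term ⌊1488/47^2⌋ = 0, terminating the sum). Summing: v_47(1488!) = 31 = 31.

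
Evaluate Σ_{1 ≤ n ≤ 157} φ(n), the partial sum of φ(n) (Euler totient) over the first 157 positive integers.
Σ_{n ≤ 157} φ(n) = 7560

Compute φ(n) for each 1 ≤ n ≤ 157: φ(1) = 1, φ(2) = 1, φ(3) = 2, φ(4) = 2, φ(5) = 4, φ(6) = 2, φ(7) = 6, φ(8) = 4, φ(9) = 6, φ(10) = 4, φ(11) = 10, φ(12) = 4, φ(13) = 12, φ(14) = 6, φ(15) = 8, φ(16) = 8, φ(17) = 16, φ(18) = 6, φ(19) = 18, φ(20) = 8, φ(21) = 12, φ(22) = 10, φ(23) = 22, φ(24) = 8, φ(25) = 20, φ(26) = 12, φ(27) = 18, φ(28) = 12, φ(29) = 28, φ(30) = 8, φ(31) = 30, φ(32) = 16, φ(33) = 20, φ(34) = 16, φ(35) = 24, φ(36) = 12, φ(37) = 36, φ(38) = 18, φ(39) = 24, φ(40) = 16, φ(41) = 40, φ(42) = 12, φ(43) = 42, φ(44) = 20, φ(45) = 24, φ(46) = 22, φ(47) = 46, φ(48) = 16, φ(49) = 42, φ(50) = 20, φ(51) = 32, φ(52) = 24, φ(53) = 52, φ(54) = 18, φ(55) = 40, φ(56) = 24, φ(57) = 36, φ(58) = 28, φ(59) = 58, φ(60) = 16, φ(61) = 60, φ(62) = 30, φ(63) = 36, φ(64) = 32, φ(65) = 48, φ(66) = 20, φ(67) = 66, φ(68) = 32, φ(69) = 44, φ(70) = 24, φ(71) = 70, φ(72) = 24, φ(73) = 72, φ(74) = 36, φ(75) = 40, φ(76) = 36, φ(77) = 60, φ(78) = 24, φ(79) = 78, φ(80) = 32, φ(81) = 54, φ(82) = 40, φ(83) = 82, φ(84) = 24, φ(85) = 64, φ(86) = 42, φ(87) = 56, φ(88) = 40, φ(89) = 88, φ(90) = 24, φ(91) = 72, φ(92) = 44, φ(93) = 60, φ(94) = 46, φ(95) = 72, φ(96) = 32, φ(97) = 96, φ(98) = 42, φ(99) = 60, φ(100) = 40, φ(101) = 100, φ(102) = 32, φ(103) = 102, φ(104) = 48, φ(105) = 48, φ(106) = 52, φ(107) = 106, φ(108) = 36, φ(109) = 108, φ(110) = 40, φ(111) = 72, φ(112) = 48, φ(113) = 112, φ(114) = 36, φ(115) = 88, φ(116) = 56, φ(117) = 72, φ(118) = 58, φ(119) = 96, φ(120) = 32, φ(121) = 110, φ(122) = 60, φ(123) = 80, φ(124) = 60, φ(125) = 100, φ(126) = 36, φ(127) = 126, φ(128) = 64, φ(129) = 84, φ(130) = 48, φ(131) = 130, φ(132) = 40, φ(133) = 108, φ(134) = 66, φ(135) = 72, φ(136) = 64, φ(137) = 136, φ(138) = 44, φ(139) = 138, φ(140) = 48, φ(141) = 92, φ(142) = 70, φ(143) = 120, φ(144) = 48, φ(145) = 112, φ(146) = 72, φ(147) = 84, φ(148) = 72, φ(149) = 148, φ(150) = 40, φ(151) = 150, φ(152) = 72, φ(153) = 96, φ(154) = 60, φ(155) = 120, φ(156) = 48, φ(157) = 156. Summing all 157 values: 7560. (Average order: Σ_{n ≤ x} φ(n) ~ (3/π²) x². For x = 157, (3/π²)·157² ≈ 7492.40.)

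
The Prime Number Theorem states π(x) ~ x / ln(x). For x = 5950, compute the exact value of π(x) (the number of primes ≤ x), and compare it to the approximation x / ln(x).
π(5950) = 780;  x/ln(x) ≈ 684.60;  relative error ≈ 12.23%.

Directly count primes up to 5950: π(5950) = 780. The PNT approximation gives 5950/ln(5950) ≈ 5950/8.69115 ≈ 684.60. Relative error (π(x) − x/ln(x)) / π(x) ≈ 12.23%; the approximation is known to undercount slightly (Li(x) is a better estimate).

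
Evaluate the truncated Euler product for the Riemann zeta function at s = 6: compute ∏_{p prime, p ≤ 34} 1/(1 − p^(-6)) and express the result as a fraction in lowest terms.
∏ = 21845630847366461901783214359247811231609675/21473219492121468455585352466296495056879616

The primes p ≤ 34 are [2, 3, 5, 7, 11, 13, 17, 19, 23, 29, 31]. For each prime, (1 − 1/p^6)^(-1) = p^6 / (p^6 − 1). The product is (1 − 1/2^6)^(-1), (1 − 1/3^6)^(-1), (1 − 1/5^6)^(-1), (1 − 1/7^6)^(-1), (1 − 1/11^6)^(-1), (1 − 1/13^6)^(-1), (1 − 1/17^6)^(-1), (1 − 1/19^6)^(-1), (1 − 1/23^6)^(-1), (1 − 1/29^6)^(-1), (1 − 1/31^6)^(-1) = ∏ p^6 / (p^6 − 1) = 21845630847366461901783214359247811231609675/21473219492121468455585352466296495056879616.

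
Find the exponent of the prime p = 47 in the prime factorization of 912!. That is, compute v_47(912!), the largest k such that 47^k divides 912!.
v_47(912!) = 19

Legendre's formula: v_p(n!) = Σ_{k ≥ 1} ⌊n / p^k⌋. For p = 47, n = 912, the terms are:
  ⌊912/47^1⌋ = ⌊912/47⌋ = 19
(the next term ⌊912/47^2⌋ = 0, terminating the sum). Summing: v_47(912!) = 19 = 19.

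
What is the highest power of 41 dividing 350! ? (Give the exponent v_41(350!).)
v_41(350!) = 8

Legendre's formula: v_p(n!) = Σ_{k ≥ 1} ⌊n / p^k⌋. For p = 41, n = 350, the terms are:
  ⌊350/41^1⌋ = ⌊350/41⌋ = 8
(the next term ⌊350/41^2⌋ = 0, terminating the sum). Summing: v_41(350!) = 8 = 8.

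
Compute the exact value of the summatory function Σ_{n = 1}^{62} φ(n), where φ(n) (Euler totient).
Σ_{n ≤ 62} φ(n) = 1192

Compute φ(n) for each 1 ≤ n ≤ 62: φ(1) = 1, φ(2) = 1, φ(3) = 2, φ(4) = 2, φ(5) = 4, φ(6) = 2, φ(7) = 6, φ(8) = 4, φ(9) = 6, φ(10) = 4, φ(11) = 10, φ(12) = 4, φ(13) = 12, φ(14) = 6, φ(15) = 8, φ(16) = 8, φ(17) = 16, φ(18) = 6, φ(19) = 18, φ(20) = 8, φ(21) = 12, φ(22) = 10, φ(23) = 22, φ(24) = 8, φ(25) = 20, φ(26) = 12, φ(27) = 18, φ(28) = 12, φ(29) = 28, φ(30) = 8, φ(31) = 30, φ(32) = 16, φ(33) = 20, φ(34) = 16, φ(35) = 24, φ(36) = 12, φ(37) = 36, φ(38) = 18, φ(39) = 24, φ(40) = 16, φ(41) = 40, φ(42) = 12, φ(43) = 42, φ(44) = 20, φ(45) = 24, φ(46) = 22, φ(47) = 46, φ(48) = 16, φ(49) = 42, φ(50) = 20, φ(51) = 32, φ(52) = 24, φ(53) = 52, φ(54) = 18, φ(55) = 40, φ(56) = 24, φ(57) = 36, φ(58) = 28, φ(59) = 58, φ(60) = 16, φ(61) = 60, φ(62) = 30. Summing all 62 values: 1192. (Average order: Σ_{n ≤ x} φ(n) ~ (3/π²) x². For x = 62, (3/π²)·62² ≈ 1168.44.)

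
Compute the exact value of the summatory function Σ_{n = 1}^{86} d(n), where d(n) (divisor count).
Σ_{n ≤ 86} d(n) = 399

Compute d(n) for each 1 ≤ n ≤ 86: d(1) = 1, d(2) = 2, d(3) = 2, d(4) = 3, d(5) = 2, d(6) = 4, d(7) = 2, d(8) = 4, d(9) = 3, d(10) = 4, d(11) = 2, d(12) = 6, d(13) = 2, d(14) = 4, d(15) = 4, d(16) = 5, d(17) = 2, d(18) = 6, d(19) = 2, d(20) = 6, d(21) = 4, d(22) = 4, d(23) = 2, d(24) = 8, d(25) = 3, d(26) = 4, d(27) = 4, d(28) = 6, d(29) = 2, d(30) = 8, d(31) = 2, d(32) = 6, d(33) = 4, d(34) = 4, d(35) = 4, d(36) = 9, d(37) = 2, d(38) = 4, d(39) = 4, d(40) = 8, d(41) = 2, d(42) = 8, d(43) = 2, d(44) = 6, d(45) = 6, d(46) = 4, d(47) = 2, d(48) = 10, d(49) = 3, d(50) = 6, d(51) = 4, d(52) = 6, d(53) = 2, d(54) = 8, d(55) = 4, d(56) = 8, d(57) = 4, d(58) = 4, d(59) = 2, d(60) = 12, d(61) = 2, d(62) = 4, d(63) = 6, d(64) = 7, d(65) = 4, d(66) = 8, d(67) = 2, d(68) = 6, d(69) = 4, d(70) = 8, d(71) = 2, d(72) = 12, d(73) = 2, d(74) = 4, d(75) = 6, d(76) = 6, d(77) = 4, d(78) = 8, d(79) = 2, d(80) = 10, d(81) = 5, d(82) = 4, d(83) = 2, d(84) = 12, d(85) = 4, d(86) = 4. Summing all 86 values: 399. (Dirichlet's divisor formula: Σ_{n ≤ x} d(n) = x ln(x) + (2γ − 1) x + O(√x). For x = 86, the asymptotic estimate is ≈ 396.35.)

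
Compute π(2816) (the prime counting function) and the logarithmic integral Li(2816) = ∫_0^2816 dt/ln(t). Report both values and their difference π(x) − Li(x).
π(2816) = 409;  Li(2816) ≈ 419.69;  π(x) − Li(x) ≈ -10.69.

Direct count of primes ≤ 2816 gives π(2816) = 409. Numerical evaluation of the logarithmic integral gives Li(2816) ≈ 419.69. The difference π(x) − Li(x) ≈ -10.69 is typically negative for small/moderate x (Li(x) overestimates), though Littlewood's theorem shows this sign changes infinitely often.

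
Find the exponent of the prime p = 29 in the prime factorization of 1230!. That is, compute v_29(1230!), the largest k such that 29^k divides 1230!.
v_29(1230!) = 43

Legendre's formula: v_p(n!) = Σ_{k ≥ 1} ⌊n / p^k⌋. For p = 29, n = 1230, the terms are:
  ⌊1230/29^1⌋ = ⌊1230/29⌋ = 42
  ⌊1230/29^2⌋ = ⌊1230/841⌋ = 1
(the next term ⌊1230/29^3⌋ = 0, terminating the sum). Summing: v_29(1230!) = 42 + 1 = 43.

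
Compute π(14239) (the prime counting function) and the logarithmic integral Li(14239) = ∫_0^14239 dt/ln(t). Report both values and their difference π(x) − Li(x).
π(14239) = 1672;  Li(14239) ≈ 1697.27;  π(x) − Li(x) ≈ -25.27.

Direct count of primes ≤ 14239 gives π(14239) = 1672. Numerical evaluation of the logarithmic integral gives Li(14239) ≈ 1697.27. The difference π(x) − Li(x) ≈ -25.27 is typically negative for small/moderate x (Li(x) overestimates), though Littlewood's theorem shows this sign changes infinitely often.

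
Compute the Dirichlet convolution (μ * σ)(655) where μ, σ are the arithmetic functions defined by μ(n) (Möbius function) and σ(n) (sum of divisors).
(μ * σ)(655) = 655

Divisors of 655: [1, 5, 131, 655]. For each d | 655:
  d = 1: μ(1) · σ(655/1) = 1 · 792 = 792
  d = 5: μ(5) · σ(655/5) = -1 · 132 = -132
  d = 131: μ(131) · σ(655/131) = -1 · 6 = -6
  d = 655: μ(655) · σ(655/655) = 1 · 1 = 1
Summing: (μ * σ)(655) = 792 + -132 + -6 + 1 = 655.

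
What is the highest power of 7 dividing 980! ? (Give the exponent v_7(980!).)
v_7(980!) = 162

Legendre's formula: v_p(n!) = Σ_{k ≥ 1} ⌊n / p^k⌋. For p = 7, n = 980, the terms are:
  ⌊980/7^1⌋ = ⌊980/7⌋ = 140
  ⌊980/7^2⌋ = ⌊980/49⌋ = 20
  ⌊980/7^3⌋ = ⌊980/343⌋ = 2
(the next term ⌊980/7^4⌋ = 0, terminating the sum). Summing: v_7(980!) = 140 + 20 + 2 = 162.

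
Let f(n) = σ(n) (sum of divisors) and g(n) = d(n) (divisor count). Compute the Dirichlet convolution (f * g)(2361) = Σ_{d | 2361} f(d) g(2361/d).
(σ * d)(2361) = 4740

Divisors of 2361: [1, 3, 787, 2361]. For each d | 2361:
  d = 1: σ(1) · d(2361/1) = 1 · 4 = 4
  d = 3: σ(3) · d(2361/3) = 4 · 2 = 8
  d = 787: σ(787) · d(2361/787) = 788 · 2 = 1576
  d = 2361: σ(2361) · d(2361/2361) = 3152 · 1 = 3152
Summing: (σ * d)(2361) = 4 + 8 + 1576 + 3152 = 4740.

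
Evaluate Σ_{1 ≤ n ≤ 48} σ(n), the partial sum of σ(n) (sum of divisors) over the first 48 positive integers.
Σ_{n ≤ 48} σ(n) = 1930

Compute σ(n) for each 1 ≤ n ≤ 48: σ(1) = 1, σ(2) = 3, σ(3) = 4, σ(4) = 7, σ(5) = 6, σ(6) = 12, σ(7) = 8, σ(8) = 15, σ(9) = 13, σ(10) = 18, σ(11) = 12, σ(12) = 28, σ(13) = 14, σ(14) = 24, σ(15) = 24, σ(16) = 31, σ(17) = 18, σ(18) = 39, σ(19) = 20, σ(20) = 42, σ(21) = 32, σ(22) = 36, σ(23) = 24, σ(24) = 60, σ(25) = 31, σ(26) = 42, σ(27) = 40, σ(28) = 56, σ(29) = 30, σ(30) = 72, σ(31) = 32, σ(32) = 63, σ(33) = 48, σ(34) = 54, σ(35) = 48, σ(36) = 91, σ(37) = 38, σ(38) = 60, σ(39) = 56, σ(40) = 90, σ(41) = 42, σ(42) = 96, σ(43) = 44, σ(44) = 84, σ(45) = 78, σ(46) = 72, σ(47) = 48, σ(48) = 124. Summing all 48 values: 1930. (Average order: Σ_{n ≤ x} σ(n) ~ (π²/12) x². For x = 48, (π²/12)·48² ≈ 1894.96.)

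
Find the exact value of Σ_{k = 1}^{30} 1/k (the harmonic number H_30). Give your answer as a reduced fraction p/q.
H_30 = 9304682830147/2329089562800

Direct summation: H_30 = 1 + 1/2 + ... + 1/30. The least common denominator is lcm(1, ..., 30) = 2329089562800; over this denominator the numerator is 2329089562800 + 1164544781400 + 776363187600 + 582272390700 + 465817912560 + 388181593800 + 332727080400 + 291136195350 + 258787729200 + 232908956280 + 211735414800 + 194090796900 + 179160735600 + 166363540200 + 155272637520 + 145568097675 + 137005268400 + 129393864600 + 122583661200 + 116454478140 + 110909026800 + 105867707400 + 101264763600 + 97045398450 + 93163582512 + 89580367800 + 86262576400 + 83181770100 + 80313433200 + 77636318760 = 9304682830147, so H_30 = 9304682830147/2329089562800 (already in lowest terms) ≈ 3.99499. (The PNT-adjacent estimate ln(30) + γ ≈ 3.97841 matches within O(1/n).)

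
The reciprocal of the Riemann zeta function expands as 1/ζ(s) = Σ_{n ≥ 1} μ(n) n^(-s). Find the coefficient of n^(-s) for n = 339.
μ(339) = 1

Factor n = 339 = 3 · 113. μ(n) = 0 if any exponent ≥ 2 (not squarefree); otherwise μ(n) = (−1)^{ω(n)} where ω(n) is the number of distinct prime factors. Applying: μ(339) = 1.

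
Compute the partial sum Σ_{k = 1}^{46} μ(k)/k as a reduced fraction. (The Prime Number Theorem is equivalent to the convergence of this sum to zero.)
Σ μ(k)/k = 10026981687881/13082761331670030

Values of μ(k) for 1 ≤ k ≤ 46: μ(1) = 1, μ(2) = -1, μ(3) = -1, μ(5) = -1, μ(6) = 1, μ(7) = -1, μ(10) = 1, μ(11) = -1, μ(13) = -1, μ(14) = 1, μ(15) = 1, μ(17) = -1, μ(19) = -1, μ(21) = 1, μ(22) = 1, μ(23) = -1, μ(26) = 1, μ(29) = -1, μ(30) = -1, μ(31) = -1, μ(33) = 1, μ(34) = 1, μ(35) = 1, μ(37) = -1, μ(38) = 1, μ(39) = 1, μ(41) = -1, μ(42) = -1, μ(43) = -1, μ(46) = 1, with μ = 0 on non-squarefree integers. Summing μ(k)/k for k where μ(k) ≠ 0 gives 10026981687881/13082761331670030 ≈ 0.0008. (PNT ⟺ this sum → 0 as n → ∞.)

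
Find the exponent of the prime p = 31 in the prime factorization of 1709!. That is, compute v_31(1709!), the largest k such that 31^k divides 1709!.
v_31(1709!) = 56

Legendre's formula: v_p(n!) = Σ_{k ≥ 1} ⌊n / p^k⌋. For p = 31, n = 1709, the terms are:
  ⌊1709/31^1⌋ = ⌊1709/31⌋ = 55
  ⌊1709/31^2⌋ = ⌊1709/961⌋ = 1
(the next term ⌊1709/31^3⌋ = 0, terminating the sum). Summing: v_31(1709!) = 55 + 1 = 56.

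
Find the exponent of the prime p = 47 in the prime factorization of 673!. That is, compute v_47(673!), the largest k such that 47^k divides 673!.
v_47(673!) = 14

Legendre's formula: v_p(n!) = Σ_{k ≥ 1} ⌊n / p^k⌋. For p = 47, n = 673, the terms are:
  ⌊673/47^1⌋ = ⌊673/47⌋ = 14
(the next term ⌊673/47^2⌋ = 0, terminating the sum). Summing: v_47(673!) = 14 = 14.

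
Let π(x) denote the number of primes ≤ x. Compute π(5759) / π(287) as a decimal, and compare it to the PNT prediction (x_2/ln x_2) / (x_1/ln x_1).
π(5759)/π(287) = 757/61 ≈ 12.4098;  PNT prediction ≈ 13.1159.

π(287) = 61 and π(5759) = 757, so π(5759)/π(287) ≈ 12.4098. The PNT-predicted ratio is (5759/ln(5759)) / (287/ln(287)) ≈ 13.1159. The two agree to within a few percent, as expected.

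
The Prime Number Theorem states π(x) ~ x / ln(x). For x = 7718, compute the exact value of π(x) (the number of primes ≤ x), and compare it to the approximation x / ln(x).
π(7718) = 979;  x/ln(x) ≈ 862.22;  relative error ≈ 11.93%.

Directly count primes up to 7718: π(7718) = 979. The PNT approximation gives 7718/ln(7718) ≈ 7718/8.95131 ≈ 862.22. Relative error (π(x) − x/ln(x)) / π(x) ≈ 11.93%; the approximation is known to undercount slightly (Li(x) is a better estimate).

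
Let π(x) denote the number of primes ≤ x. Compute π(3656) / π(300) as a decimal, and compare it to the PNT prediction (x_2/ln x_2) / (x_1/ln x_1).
π(3656)/π(300) = 510/62 ≈ 8.2258;  PNT prediction ≈ 8.4726.

π(300) = 62 and π(3656) = 510, so π(3656)/π(300) ≈ 8.2258. The PNT-predicted ratio is (3656/ln(3656)) / (300/ln(300)) ≈ 8.4726. The two agree to within a few percent, as expected.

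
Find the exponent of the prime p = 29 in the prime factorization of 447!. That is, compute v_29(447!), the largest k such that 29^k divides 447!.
v_29(447!) = 15

Legendre's formula: v_p(n!) = Σ_{k ≥ 1} ⌊n / p^k⌋. For p = 29, n = 447, the terms are:
  ⌊447/29^1⌋ = ⌊447/29⌋ = 15
(the next term ⌊447/29^2⌋ = 0, terminating the sum). Summing: v_29(447!) = 15 = 15.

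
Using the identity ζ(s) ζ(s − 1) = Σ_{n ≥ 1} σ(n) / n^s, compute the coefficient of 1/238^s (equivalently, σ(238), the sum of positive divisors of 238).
σ(238) = 432

In the product (Σ m^0/m^s)(Σ k / k^s) = Σ (Σ_{d | n} d) / n^s, the coefficient of 1/n^s is σ(n) = Σ_{d | n} d. For n = 238, divisors are [1, 2, 7, 14, 17, 34, 119, 238]; summing: σ(238) = 432.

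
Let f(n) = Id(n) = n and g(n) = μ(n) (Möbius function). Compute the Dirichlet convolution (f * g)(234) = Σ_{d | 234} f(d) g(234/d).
(Id * μ)(234) = 72

Divisors of 234: [1, 2, 3, 6, 9, 13, 18, 26, 39, 78, 117, 234]. For each d | 234:
  d = 1: Id(1) · μ(234/1) = 1 · 0 = 0
  d = 2: Id(2) · μ(234/2) = 2 · 0 = 0
  d = 3: Id(3) · μ(234/3) = 3 · -1 = -3
  d = 6: Id(6) · μ(234/6) = 6 · 1 = 6
  d = 9: Id(9) · μ(234/9) = 9 · 1 = 9
  d = 13: Id(13) · μ(234/13) = 13 · 0 = 0
  d = 18: Id(18) · μ(234/18) = 18 · -1 = -18
  d = 26: Id(26) · μ(234/26) = 26 · 0 = 0
  d = 39: Id(39) · μ(234/39) = 39 · 1 = 39
  d = 78: Id(78) · μ(234/78) = 78 · -1 = -78
  d = 117: Id(117) · μ(234/117) = 117 · -1 = -117
  d = 234: Id(234) · μ(234/234) = 234 · 1 = 234
Summing: (Id * μ)(234) = 0 + 0 + -3 + 6 + 9 + 0 + -18 + 0 + 39 + -78 + -117 + 234 = 72.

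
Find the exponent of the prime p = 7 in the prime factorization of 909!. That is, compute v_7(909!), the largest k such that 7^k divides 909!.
v_7(909!) = 149

Legendre's formula: v_p(n!) = Σ_{k ≥ 1} ⌊n / p^k⌋. For p = 7, n = 909, the terms are:
  ⌊909/7^1⌋ = ⌊909/7⌋ = 129
  ⌊909/7^2⌋ = ⌊909/49⌋ = 18
  ⌊909/7^3⌋ = ⌊909/343⌋ = 2
(the next term ⌊909/7^4⌋ = 0, terminating the sum). Summing: v_7(909!) = 129 + 18 + 2 = 149.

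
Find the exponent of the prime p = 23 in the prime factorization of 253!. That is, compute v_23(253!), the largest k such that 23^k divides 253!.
v_23(253!) = 11

Legendre's formula: v_p(n!) = Σ_{k ≥ 1} ⌊n / p^k⌋. For p = 23, n = 253, the terms are:
  ⌊253/23^1⌋ = ⌊253/23⌋ = 11
(the next term ⌊253/23^2⌋ = 0, terminating the sum). Summing: v_23(253!) = 11 = 11.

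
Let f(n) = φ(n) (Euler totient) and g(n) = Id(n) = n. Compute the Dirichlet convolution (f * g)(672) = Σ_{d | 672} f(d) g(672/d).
(φ * Id)(672) = 7280

Divisors of 672: [1, 2, 3, 4, 6, 7, 8, 12, 14, 16, 21, 24, 28, 32, 42, 48, 56, 84, 96, 112, 168, 224, 336, 672]. For each d | 672:
  d = 1: φ(1) · Id(672/1) = 1 · 672 = 672
  d = 2: φ(2) · Id(672/2) = 1 · 336 = 336
  d = 3: φ(3) · Id(672/3) = 2 · 224 = 448
  d = 4: φ(4) · Id(672/4) = 2 · 168 = 336
  d = 6: φ(6) · Id(672/6) = 2 · 112 = 224
  d = 7: φ(7) · Id(672/7) = 6 · 96 = 576
  d = 8: φ(8) · Id(672/8) = 4 · 84 = 336
  d = 12: φ(12) · Id(672/12) = 4 · 56 = 224
  d = 14: φ(14) · Id(672/14) = 6 · 48 = 288
  d = 16: φ(16) · Id(672/16) = 8 · 42 = 336
  d = 21: φ(21) · Id(672/21) = 12 · 32 = 384
  d = 24: φ(24) · Id(672/24) = 8 · 28 = 224
  d = 28: φ(28) · Id(672/28) = 12 · 24 = 288
  d = 32: φ(32) · Id(672/32) = 16 · 21 = 336
  d = 42: φ(42) · Id(672/42) = 12 · 16 = 192
  d = 48: φ(48) · Id(672/48) = 16 · 14 = 224
  d = 56: φ(56) · Id(672/56) = 24 · 12 = 288
  d = 84: φ(84) · Id(672/84) = 24 · 8 = 192
  d = 96: φ(96) · Id(672/96) = 32 · 7 = 224
  d = 112: φ(112) · Id(672/112) = 48 · 6 = 288
  d = 168: φ(168) · Id(672/168) = 48 · 4 = 192
  d = 224: φ(224) · Id(672/224) = 96 · 3 = 288
  d = 336: φ(336) · Id(672/336) = 96 · 2 = 192
  d = 672: φ(672) · Id(672/672) = 192 · 1 = 192
Summing: (φ * Id)(672) = 672 + 336 + 448 + 336 + 224 + 576 + 336 + 224 + 288 + 336 + 384 + 224 + 288 + 336 + 192 + 224 + 288 + 192 + 224 + 288 + 192 + 288 + 192 + 192 = 7280.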